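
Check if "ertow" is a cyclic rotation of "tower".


Word: "tower", Candidate: "ertow"
Method: check if candidate is substring of word+word
"towertower" contains "ertow"? Yes
Is rotation = Yes


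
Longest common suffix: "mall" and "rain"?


Word 1: "mall"
Word 2: "rain"
Comparing from end:
  Pos -1: 'l' != 'n' (stop)
LCS = "" (length 0)


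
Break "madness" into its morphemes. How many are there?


Word: "madness"
Morphemes: mad | -ness
Each morpheme carries meaning
= 2 morphemes


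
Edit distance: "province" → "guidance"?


Word 1: "province" (length 8)
Word 2: "guidance" (length 8)
One optimal edit sequence (insert/delete/substitute each cost 1):
  1. substitute 'p' -> 'g'  (+1)
  2. substitute 'r' -> 'u'  (+1)
  3. substitute 'o' -> 'i'  (+1)
  4. substitute 'v' -> 'd'  (+1)
  5. substitute 'i' -> 'a'  (+1)
  6. keep 'n'
  7. keep 'c'
  8. keep 'e'
Total edit operations: 5
Edit distance = 5


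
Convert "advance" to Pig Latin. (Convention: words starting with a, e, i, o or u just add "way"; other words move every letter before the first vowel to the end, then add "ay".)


Word: "advance"
Starts with vowel → add 'way'
Pig Latin = "advanceway"


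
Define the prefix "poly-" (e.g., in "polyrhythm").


Prefix: poly-
Example: polyrhythm (poly- + rhythm)
Meaning = many


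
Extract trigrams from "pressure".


Word: "pressure" (length 8)
Number of trigrams = 8 - 3 + 1 = 6
  Position 0: "pre"
  Position 1: "res"
  Position 2: "ess"
  Position 3: "ssu"
  Position 4: "sur"
  Position 5: "ure"
Trigrams = "pre", "res", "ess", "ssu", "sur", "ure"


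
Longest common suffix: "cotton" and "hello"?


Word 1: "cotton"
Word 2: "hello"
Comparing from end:
  Pos -1: 'n' != 'o' (stop)
LCS = "" (length 0)


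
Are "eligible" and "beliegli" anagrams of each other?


Word 1: "eligible" → sorted: beegiill
Word 2: "beliegli" → sorted: beegiill
Same letters? beegiill == beegiill
Anagram = Yes


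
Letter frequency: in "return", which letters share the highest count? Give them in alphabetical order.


Word: "return"
Letter counts:
  'e': 1
  'n': 1
  'r': 2
  't': 1
  'u': 1
Maximum count = 2
Most frequent = 'r' (2 times each)


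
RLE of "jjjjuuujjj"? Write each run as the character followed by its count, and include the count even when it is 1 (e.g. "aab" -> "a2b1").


String: "jjjjuuujjj"
Scanning for consecutive runs:
  'j' x 4
  'u' x 3
  'j' x 3
RLE = "j4u3j3"


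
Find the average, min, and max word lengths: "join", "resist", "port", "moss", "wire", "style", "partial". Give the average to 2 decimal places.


Lengths: "join"=4, "resist"=6, "port"=4, "moss"=4, "wire"=4, "style"=5, "partial"=7
Sum = 34, Count = 7
Average = 34/7 = 4.86
= avg=4.86, min=4, max=7


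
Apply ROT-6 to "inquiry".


Word: "inquiry"
Shift: 6
Each letter → (letter + shift) mod 26:
  'i' (8) + 6 = 14 → 'o'
  'n' (13) + 6 = 19 → 't'
  'q' (16) + 6 = 22 → 'w'
  'u' (20) + 6 = 0 → 'a'
  'i' (8) + 6 = 14 → 'o'
  'r' (17) + 6 = 23 → 'x'
  'y' (24) + 6 = 4 → 'e'
Result = "otwaoxe"


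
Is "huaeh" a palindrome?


Word: "huaeh"
Reversed: "heauh"
Forward == Backward? huaeh != heauh
Palindrome = No


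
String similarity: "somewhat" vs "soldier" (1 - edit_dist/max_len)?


Word 1: "somewhat" (length 8)
Word 2: "soldier" (length 7)
One optimal edit sequence:
  1. keep 's'
  2. keep 'o'
  3. delete 'm'  (+1)
  4. substitute 'e' -> 'l'  (+1)
  5. substitute 'w' -> 'd'  (+1)
  6. substitute 'h' -> 'i'  (+1)
  7. substitute 'a' -> 'e'  (+1)
  8. substitute 't' -> 'r'  (+1)
Edit distance = 6
Max length = max(8, 7) = 8
Similarity = 1 - 6/8
= 0.2500


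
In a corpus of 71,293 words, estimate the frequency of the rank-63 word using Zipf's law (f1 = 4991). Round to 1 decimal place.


Zipf's law: f(r) = f(1) / r
f(1) = 4991
f(63) = 4991 / 63
= 79.2 occurrences


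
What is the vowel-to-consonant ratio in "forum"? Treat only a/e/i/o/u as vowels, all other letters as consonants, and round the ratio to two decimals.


Word: "forum"
Vowels (a,e,i,o,u): 2
Consonants: 3
Ratio = 2/3
= 0.67


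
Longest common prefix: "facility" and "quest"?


Word 1: "facility"
Word 2: "quest"
Comparing from start:
  Pos 0: 'f' != 'q' (stop)
LCP = "" (length 0)


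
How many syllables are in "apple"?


Word: "apple"
Syllable breakdown: ap / ple
Counting: 2 parts
= 2 syllables


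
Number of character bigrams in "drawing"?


Word: "drawing" (length 7)
Number of 2-grams = length - 2 + 1 = 7 - 2 + 1
= 6


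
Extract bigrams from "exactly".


Word: "exactly" (length 7)
Number of bigrams = 7 - 2 + 1 = 6
  Position 0: "ex"
  Position 1: "xa"
  Position 2: "ac"
  Position 3: "ct"
  Position 4: "tl"
  Position 5: "ly"
Bigrams = "ex", "xa", "ac", "ct", "tl", "ly"


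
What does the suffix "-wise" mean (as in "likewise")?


Suffix: -wise
Example: likewise = like + -wise
Meaning = in the manner of


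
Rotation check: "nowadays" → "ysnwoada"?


Word: "nowadays", Candidate: "ysnwoada"
Method: check if candidate is substring of word+word
"nowadaysnowadays" contains "ysnwoada"? No
Is rotation = No


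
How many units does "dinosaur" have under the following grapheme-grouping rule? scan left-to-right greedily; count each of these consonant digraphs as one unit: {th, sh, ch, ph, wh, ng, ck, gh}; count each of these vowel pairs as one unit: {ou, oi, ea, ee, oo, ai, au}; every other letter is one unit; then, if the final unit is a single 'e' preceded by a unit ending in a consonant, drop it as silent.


Word: "dinosaur" (8 letters)
Left-to-right scan:
  (1) 'd' (letter)
  (2) 'i' (letter)
  (3) 'n' (letter)
  (4) 'o' (letter)
  (5) 's' (letter)
  (6) 'au' (vowel-pair)
  (7) 'r' (letter)
Units from scan: 7
Sound units = 7 units


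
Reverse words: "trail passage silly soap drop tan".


Original: "trail passage silly soap drop tan"
Words (1..n): trail | passage | silly | soap | drop | tan
Reversed (n..1): tan | drop | soap | silly | passage | trail
Result = "tan drop soap silly passage trail"


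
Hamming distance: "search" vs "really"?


Comparing character by character (same length = 6):
  Pos 0: 's' vs 'r' !=
  Pos 1: 'e' vs 'e' =
  Pos 2: 'a' vs 'a' =
  Pos 3: 'r' vs 'l' !=
  Pos 4: 'c' vs 'l' !=
  Pos 5: 'h' vs 'y' !=
Hamming distance = 4


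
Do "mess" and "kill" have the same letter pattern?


Pattern of "mess": [0, 1, 2, 2]
Pattern of "kill": [0, 1, 2, 2]
Patterns match
Same pattern = Yes


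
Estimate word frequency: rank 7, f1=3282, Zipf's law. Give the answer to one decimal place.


Zipf's law: f(r) = f(1) / r
f(1) = 3282
f(7) = 3282 / 7
= 468.9 occurrences


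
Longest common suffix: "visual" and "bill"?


Word 1: "visual"
Word 2: "bill"
Comparing from end:
  Pos -1: 'l' == 'l'
  Pos -2: 'a' != 'l' (stop)
LCS = "l" (length 1)


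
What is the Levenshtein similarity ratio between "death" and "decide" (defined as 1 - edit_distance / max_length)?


Word 1: "death" (length 5)
Word 2: "decide" (length 6)
One optimal edit sequence:
  1. keep 'd'
  2. keep 'e'
  3. insert 'c'  (+1)
  4. substitute 'a' -> 'i'  (+1)
  5. substitute 't' -> 'd'  (+1)
  6. substitute 'h' -> 'e'  (+1)
Edit distance = 4
Max length = max(5, 6) = 6
Similarity = 1 - 4/6
= 0.3333


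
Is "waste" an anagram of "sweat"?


Word 1: "sweat" → sorted: aestw
Word 2: "waste" → sorted: aestw
Same letters? aestw == aestw
Anagram = Yes


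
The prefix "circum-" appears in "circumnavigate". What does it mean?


Prefix: circum-
Example: circumnavigate = circum- + navigate
Meaning = around


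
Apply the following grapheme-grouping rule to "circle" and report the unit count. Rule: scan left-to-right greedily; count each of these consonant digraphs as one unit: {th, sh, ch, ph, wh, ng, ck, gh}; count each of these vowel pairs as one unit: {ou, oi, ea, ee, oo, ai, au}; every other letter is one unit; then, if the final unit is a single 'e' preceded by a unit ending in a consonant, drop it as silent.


Word: "circle" (6 letters)
Left-to-right scan:
  1. 'c' (letter)
  2. 'i' (letter)
  3. 'r' (letter)
  4. 'c' (letter)
  5. 'l' (letter)
  6. 'e' (letter)
Units from scan: 6
Final unit is 'e' after a consonant -> drop as silent (-1)
Sound units = 5 units


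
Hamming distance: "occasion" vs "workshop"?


Comparing character by character (same length = 8):
  Pos 0: 'o' vs 'w' !=
  Pos 1: 'c' vs 'o' !=
  Pos 2: 'c' vs 'r' !=
  Pos 3: 'a' vs 'k' !=
  Pos 4: 's' vs 's' =
  Pos 5: 'i' vs 'h' !=
  Pos 6: 'o' vs 'o' =
  Pos 7: 'n' vs 'p' !=
Hamming distance = 6


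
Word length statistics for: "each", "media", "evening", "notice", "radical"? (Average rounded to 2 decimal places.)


Lengths: "each"=4, "media"=5, "evening"=7, "notice"=6, "radical"=7
Sum = 29, Count = 5
Average = 29/5 = 5.80
= avg=5.80, min=4, max=7


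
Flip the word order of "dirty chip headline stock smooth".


Original: "dirty chip headline stock smooth"
Words (1..n): dirty | chip | headline | stock | smooth
Reversed (n..1): smooth | stock | headline | chip | dirty
Result = "smooth stock headline chip dirty"


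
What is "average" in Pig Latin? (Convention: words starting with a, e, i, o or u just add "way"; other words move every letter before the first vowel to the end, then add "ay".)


Word: "average"
Starts with vowel → add 'way'
Pig Latin = "averageway"


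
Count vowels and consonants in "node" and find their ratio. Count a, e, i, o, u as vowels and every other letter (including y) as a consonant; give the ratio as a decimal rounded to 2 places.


Word: "node"
Vowels (a,e,i,o,u): 2
Consonants: 2
Ratio = 2/2
= 1.00


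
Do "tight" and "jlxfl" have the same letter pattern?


Pattern of "tight": [0, 1, 2, 3, 0]
Pattern of "jlxfl": [0, 1, 2, 3, 1]
Patterns do not match
Same pattern = No


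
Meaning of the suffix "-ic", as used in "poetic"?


Suffix: -ic
As in: poetic -> poet + -ic
Meaning = relating to


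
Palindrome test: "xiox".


Word: "xiox"
Reversed: "xoix"
Forward == Backward? xiox != xoix
Palindrome = No


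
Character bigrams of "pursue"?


Word: "pursue" (length 6)
Number of bigrams = 6 - 2 + 1 = 5
  Position 0: "pu"
  Position 1: "ur"
  Position 2: "rs"
  Position 3: "su"
  Position 4: "ue"
Bigrams = "pu", "ur", "rs", "su", "ue"


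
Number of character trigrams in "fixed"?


Word: "fixed" (length 5)
Number of 3-grams = length - 3 + 1 = 5 - 3 + 1
= 3


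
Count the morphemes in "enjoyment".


Word: "enjoyment"
Morphemes: en- + joy + -ment
Each morpheme carries meaning
= 3 morphemes


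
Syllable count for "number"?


Word: "number"
Syllable breakdown: num | ber
Counting: 2 parts
= 2 syllables


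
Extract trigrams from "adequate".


Word: "adequate" (length 8)
Number of trigrams = 8 - 3 + 1 = 6
  Position 0: "ade"
  Position 1: "deq"
  Position 2: "equ"
  Position 3: "qua"
  Position 4: "uat"
  Position 5: "ate"
Trigrams = "ade", "deq", "equ", "qua", "uat", "ate"


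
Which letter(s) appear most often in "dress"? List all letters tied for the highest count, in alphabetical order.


Word: "dress"
Letter counts:
  'd': 1
  'e': 1
  'r': 1
  's': 2
Maximum count = 2
Most frequent = 's' (2 times each)


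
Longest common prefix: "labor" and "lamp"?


Word 1: "labor"
Word 2: "lamp"
Comparing from start:
  Pos 0: 'l' == 'l'
  Pos 1: 'a' == 'a'
  Pos 2: 'b' != 'm' (stop)
LCP = "la" (length 2)


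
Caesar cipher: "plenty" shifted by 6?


Word: "plenty"
Shift: 6
Each letter → (letter + shift) mod 26:
  'p' (15) + 6 = 21 → 'v'
  'l' (11) + 6 = 17 → 'r'
  'e' (4) + 6 = 10 → 'k'
  'n' (13) + 6 = 19 → 't'
  't' (19) + 6 = 25 → 'z'
  'y' (24) + 6 = 4 → 'e'
Result = "vrktze"


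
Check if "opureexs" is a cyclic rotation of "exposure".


Word: "exposure", Candidate: "opureexs"
Method: check if candidate is substring of word+word
"exposureexposure" contains "opureexs"? No
Is rotation = No


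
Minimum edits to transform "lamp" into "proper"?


Word 1: "lamp" (length 4)
Word 2: "proper" (length 6)
One optimal edit sequence (insert/delete/substitute each cost 1):
  1. substitute 'l' -> 'p'  (+1)
  2. substitute 'a' -> 'r'  (+1)
  3. substitute 'm' -> 'o'  (+1)
  4. keep 'p'
  5. insert 'e'  (+1)
  6. insert 'r'  (+1)
Total edit operations: 5
Edit distance = 5


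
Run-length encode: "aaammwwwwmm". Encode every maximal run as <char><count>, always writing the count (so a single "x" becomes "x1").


String: "aaammwwwwmm"
Scanning for consecutive runs:
  'a' x 3
  'm' x 2
  'w' x 4
  'm' x 2
RLE = "a3m2w4m2"


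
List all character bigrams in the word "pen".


Word: "pen" (length 3)
Number of bigrams = 3 - 2 + 1 = 2
  Position 0: "pe"
  Position 1: "en"
Bigrams = "pe", "en"


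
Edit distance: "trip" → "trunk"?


Word 1: "trip" (length 4)
Word 2: "trunk" (length 5)
One optimal edit sequence (insert/delete/substitute each cost 1):
  1. keep 't'
  2. keep 'r'
  3. insert 'u'  (+1)
  4. substitute 'i' -> 'n'  (+1)
  5. substitute 'p' -> 'k'  (+1)
Total edit operations: 3
Edit distance = 3


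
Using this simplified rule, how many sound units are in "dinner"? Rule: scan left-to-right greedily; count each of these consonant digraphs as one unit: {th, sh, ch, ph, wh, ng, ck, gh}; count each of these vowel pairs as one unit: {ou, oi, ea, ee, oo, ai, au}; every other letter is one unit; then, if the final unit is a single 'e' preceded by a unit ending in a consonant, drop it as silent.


Word: "dinner" (6 letters)
Left-to-right scan:
  1. 'd' (letter)
  2. 'i' (letter)
  3. 'n' (letter)
  4. 'n' (letter)
  5. 'e' (letter)
  6. 'r' (letter)
Units from scan: 6
Sound units = 6 units


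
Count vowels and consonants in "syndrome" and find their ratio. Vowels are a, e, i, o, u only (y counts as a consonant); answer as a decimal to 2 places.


Word: "syndrome"
Vowels (a,e,i,o,u): 2
Consonants: 6
Ratio = 2/6
= 0.33


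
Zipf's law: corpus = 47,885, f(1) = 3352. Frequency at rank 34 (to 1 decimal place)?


Zipf's law: f(r) = f(1) / r
f(1) = 3352
f(34) = 3352 / 34
= 98.6 occurrences


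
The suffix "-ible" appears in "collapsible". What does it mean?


Suffix: -ible
As in: collapsible -> collapse + -ible, with a spelling change
Meaning = capable of


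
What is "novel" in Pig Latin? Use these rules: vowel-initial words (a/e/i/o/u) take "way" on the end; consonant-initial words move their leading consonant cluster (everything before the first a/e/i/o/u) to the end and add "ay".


Word: "novel"
Starts with consonant(s) → move to end, add 'ay'
Consonant cluster: "n"
Pig Latin = "ovelnay"


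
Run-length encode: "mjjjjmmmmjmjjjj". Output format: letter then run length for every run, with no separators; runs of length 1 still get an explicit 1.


String: "mjjjjmmmmjmjjjj"
Scanning for consecutive runs:
  'm' x 1
  'j' x 4
  'm' x 4
  'j' x 1
  'm' x 1
  'j' x 4
RLE = "m1j4m4j1m1j4"


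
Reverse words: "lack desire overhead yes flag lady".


Original: "lack desire overhead yes flag lady"
Words (1..n): lack | desire | overhead | yes | flag | lady
Reversed (n..1): lady | flag | yes | overhead | desire | lack
Result = "lady flag yes overhead desire lack"


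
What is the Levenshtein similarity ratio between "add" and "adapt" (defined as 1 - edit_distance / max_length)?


Word 1: "add" (length 3)
Word 2: "adapt" (length 5)
One optimal edit sequence:
  1. keep 'a'
  2. keep 'd'
  3. insert 'a'  (+1)
  4. insert 'p'  (+1)
  5. substitute 'd' -> 't'  (+1)
Edit distance = 3
Max length = max(3, 5) = 5
Similarity = 1 - 3/5
= 0.4000


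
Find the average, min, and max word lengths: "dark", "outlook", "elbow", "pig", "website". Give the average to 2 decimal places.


Lengths: "dark"=4, "outlook"=7, "elbow"=5, "pig"=3, "website"=7
Sum = 26, Count = 5
Average = 26/5 = 5.20
= avg=5.20, min=3, max=7


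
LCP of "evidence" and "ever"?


Word 1: "evidence"
Word 2: "ever"
Comparing from start:
  Pos 0: 'e' == 'e'
  Pos 1: 'v' == 'v'
  Pos 2: 'i' != 'e' (stop)
LCP = "ev" (length 2)


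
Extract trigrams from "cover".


Word: "cover" (length 5)
Number of trigrams = 5 - 3 + 1 = 3
  Position 0: "cov"
  Position 1: "ove"
  Position 2: "ver"
Trigrams = "cov", "ove", "ver"


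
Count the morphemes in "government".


Word: "government"
Morphemes: govern / -ment
Each morpheme carries meaning
= 2 morphemes


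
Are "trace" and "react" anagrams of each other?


Word 1: "trace" → sorted: acert
Word 2: "react" → sorted: acert
Same letters? acert == acert
Anagram = Yes


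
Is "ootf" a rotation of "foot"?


Word: "foot", Candidate: "ootf"
Method: check if candidate is substring of word+word
"footfoot" contains "ootf"? Yes
Is rotation = Yes


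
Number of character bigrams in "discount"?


Word: "discount" (length 8)
Number of 2-grams = length - 2 + 1 = 8 - 2 + 1
= 7


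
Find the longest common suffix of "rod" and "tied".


Word 1: "rod"
Word 2: "tied"
Comparing from end:
  Pos -1: 'd' == 'd'
  Pos -2: 'o' != 'e' (stop)
LCS = "d" (length 1)


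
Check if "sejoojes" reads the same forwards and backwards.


Word: "sejoojes"
Reversed: "sejoojes"
Forward == Backward? sejoojes == sejoojes
Palindrome = Yes


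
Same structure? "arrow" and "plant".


Pattern of "arrow": [0, 1, 1, 2, 3]
Pattern of "plant": [0, 1, 2, 3, 4]
Patterns do not match
Same pattern = No


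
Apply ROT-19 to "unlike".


Word: "unlike"
Shift: 19
Each letter → (letter + shift) mod 26:
  'u' (20) + 19 = 13 → 'n'
  'n' (13) + 19 = 6 → 'g'
  'l' (11) + 19 = 4 → 'e'
  'i' (8) + 19 = 1 → 'b'
  'k' (10) + 19 = 3 → 'd'
  'e' (4) + 19 = 23 → 'x'
Result = "ngebdx"


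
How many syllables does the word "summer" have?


Word: "summer"
Syllable breakdown: sum-mer
Counting: 2 parts
= 2 syllables


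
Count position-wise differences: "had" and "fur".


Comparing character by character (same length = 3):
  Pos 0: 'h' vs 'f' !=
  Pos 1: 'a' vs 'u' !=
  Pos 2: 'd' vs 'r' !=
Hamming distance = 3


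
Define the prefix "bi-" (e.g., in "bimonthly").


Prefix: bi-
As in: bimonthly -> bi- + monthly
Meaning = two


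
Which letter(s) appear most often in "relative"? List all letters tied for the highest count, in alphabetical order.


Word: "relative"
Letter counts:
  'a': 1
  'e': 2
  'i': 1
  'l': 1
  'r': 1
  't': 1
  'v': 1
Maximum count = 2
Most frequent = 'e' (2 times each)


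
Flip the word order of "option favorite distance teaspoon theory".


Original: "option favorite distance teaspoon theory"
Words (1..n): option | favorite | distance | teaspoon | theory
Reversed (n..1): theory | teaspoon | distance | favorite | option
Result = "theory teaspoon distance favorite option"


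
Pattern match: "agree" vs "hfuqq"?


Pattern of "agree": [0, 1, 2, 3, 3]
Pattern of "hfuqq": [0, 1, 2, 3, 3]
Patterns match
Same pattern = Yes


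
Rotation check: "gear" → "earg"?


Word: "gear", Candidate: "earg"
Method: check if candidate is substring of word+word
"geargear" contains "earg"? Yes
Is rotation = Yes


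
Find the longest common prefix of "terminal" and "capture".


Word 1: "terminal"
Word 2: "capture"
Comparing from start:
  Pos 0: 't' != 'c' (stop)
LCP = "" (length 0)


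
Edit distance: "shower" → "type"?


Word 1: "shower" (length 6)
Word 2: "type" (length 4)
One optimal edit sequence (insert/delete/substitute each cost 1):
  1. delete 's'  (+1)
  2. substitute 'h' -> 't'  (+1)
  3. substitute 'o' -> 'y'  (+1)
  4. substitute 'w' -> 'p'  (+1)
  5. keep 'e'
  6. delete 'r'  (+1)
Total edit operations: 5
Edit distance = 5


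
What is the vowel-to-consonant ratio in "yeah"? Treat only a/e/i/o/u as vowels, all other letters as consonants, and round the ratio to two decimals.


Word: "yeah"
Vowels (a,e,i,o,u): 2
Consonants: 2
Ratio = 2/2
= 1.00


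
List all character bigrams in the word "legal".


Word: "legal" (length 5)
Number of bigrams = 5 - 2 + 1 = 4
  Position 0: "le"
  Position 1: "eg"
  Position 2: "ga"
  Position 3: "al"
Bigrams = "le", "eg", "ga", "al"


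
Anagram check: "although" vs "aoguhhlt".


Word 1: "although" → sorted: aghhlotu
Word 2: "aoguhhlt" → sorted: aghhlotu
Same letters? aghhlotu == aghhlotu
Anagram = Yes


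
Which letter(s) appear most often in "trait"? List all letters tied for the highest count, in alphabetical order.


Word: "trait"
Letter counts:
  'a': 1
  'i': 1
  'r': 1
  't': 2
Maximum count = 2
Most frequent = 't' (2 times each)


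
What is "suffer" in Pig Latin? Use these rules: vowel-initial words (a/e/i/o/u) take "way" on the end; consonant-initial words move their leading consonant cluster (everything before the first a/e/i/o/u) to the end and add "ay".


Word: "suffer"
Starts with consonant(s) → move to end, add 'ay'
Consonant cluster: "s"
Pig Latin = "uffersay"


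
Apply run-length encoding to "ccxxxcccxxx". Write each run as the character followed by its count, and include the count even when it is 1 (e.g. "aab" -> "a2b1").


String: "ccxxxcccxxx"
Scanning for consecutive runs:
  'c' x 2
  'x' x 3
  'c' x 3
  'x' x 3
RLE = "c2x3c3x3"


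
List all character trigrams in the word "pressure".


Word: "pressure" (length 8)
Number of trigrams = 8 - 3 + 1 = 6
  Position 0: "pre"
  Position 1: "res"
  Position 2: "ess"
  Position 3: "ssu"
  Position 4: "sur"
  Position 5: "ure"
Trigrams = "pre", "res", "ess", "ssu", "sur", "ure"


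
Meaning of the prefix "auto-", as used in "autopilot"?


Prefix: auto-
Example: autopilot = auto- + pilot
Meaning = self


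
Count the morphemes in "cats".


Word: "cats"
Morphemes: cat / -s
Each morpheme carries meaning
= 2 morphemes


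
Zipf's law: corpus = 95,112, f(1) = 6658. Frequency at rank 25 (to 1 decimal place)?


Zipf's law: f(r) = f(1) / r
f(1) = 6658
f(25) = 6658 / 25
= 266.3 occurrences


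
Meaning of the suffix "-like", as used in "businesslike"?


Suffix: -like
Example: businesslike (business + -like)
Meaning = resembling


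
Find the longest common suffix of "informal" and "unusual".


Word 1: "informal"
Word 2: "unusual"
Comparing from end:
  Pos -1: 'l' == 'l'
  Pos -2: 'a' == 'a'
  Pos -3: 'm' != 'u' (stop)
LCS = "al" (length 2)


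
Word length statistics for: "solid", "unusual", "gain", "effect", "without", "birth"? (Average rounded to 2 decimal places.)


Lengths: "solid"=5, "unusual"=7, "gain"=4, "effect"=6, "without"=7, "birth"=5
Sum = 34, Count = 6
Average = 34/6 = 5.67
= avg=5.67, min=4, max=7


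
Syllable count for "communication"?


Word: "communication"
Syllable breakdown: com · mu · ni · ca · tion
Counting: 5 parts
= 5 syllables


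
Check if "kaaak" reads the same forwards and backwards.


Word: "kaaak"
Reversed: "kaaak"
Forward == Backward? kaaak == kaaak
Palindrome = Yes


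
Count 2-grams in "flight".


Word: "flight" (length 6)
Number of 2-grams = length - 2 + 1 = 6 - 2 + 1
= 5


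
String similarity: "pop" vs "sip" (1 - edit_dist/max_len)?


Word 1: "pop" (length 3)
Word 2: "sip" (length 3)
One optimal edit sequence:
  1. substitute 'p' -> 's'  (+1)
  2. substitute 'o' -> 'i'  (+1)
  3. keep 'p'
Edit distance = 2
Max length = max(3, 3) = 3
Similarity = 1 - 2/3
= 0.3333


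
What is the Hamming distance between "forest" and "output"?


Comparing character by character (same length = 6):
  Pos 0: 'f' vs 'o' !=
  Pos 1: 'o' vs 'u' !=
  Pos 2: 'r' vs 't' !=
  Pos 3: 'e' vs 'p' !=
  Pos 4: 's' vs 'u' !=
  Pos 5: 't' vs 't' =
Hamming distance = 5


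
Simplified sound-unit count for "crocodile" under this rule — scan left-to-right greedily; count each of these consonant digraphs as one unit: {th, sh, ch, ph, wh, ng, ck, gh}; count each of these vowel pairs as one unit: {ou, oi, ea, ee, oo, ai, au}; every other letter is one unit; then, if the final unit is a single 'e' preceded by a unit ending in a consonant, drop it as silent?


Word: "crocodile" (9 letters)
Left-to-right scan:
  1. 'c' (letter)
  2. 'r' (letter)
  3. 'o' (letter)
  4. 'c' (letter)
  5. 'o' (letter)
  6. 'd' (letter)
  7. 'i' (letter)
  8. 'l' (letter)
  9. 'e' (letter)
Units from scan: 9
Final unit is 'e' after a consonant -> drop as silent (-1)
Sound units = 8 units


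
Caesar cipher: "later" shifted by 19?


Word: "later"
Shift: 19
Each letter → (letter + shift) mod 26:
  'l' (11) + 19 = 4 → 'e'
  'a' (0) + 19 = 19 → 't'
  't' (19) + 19 = 12 → 'm'
  'e' (4) + 19 = 23 → 'x'
  'r' (17) + 19 = 10 → 'k'
Result = "etmxk"


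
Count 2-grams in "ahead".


Word: "ahead" (length 5)
Number of 2-grams = length - 2 + 1 = 5 - 2 + 1
= 4


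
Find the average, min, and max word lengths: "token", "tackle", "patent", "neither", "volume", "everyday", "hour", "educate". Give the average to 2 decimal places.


Lengths: "token"=5, "tackle"=6, "patent"=6, "neither"=7, "volume"=6, "everyday"=8, "hour"=4, "educate"=7
Sum = 49, Count = 8
Average = 49/8 = 6.13
= avg=6.13, min=4, max=8


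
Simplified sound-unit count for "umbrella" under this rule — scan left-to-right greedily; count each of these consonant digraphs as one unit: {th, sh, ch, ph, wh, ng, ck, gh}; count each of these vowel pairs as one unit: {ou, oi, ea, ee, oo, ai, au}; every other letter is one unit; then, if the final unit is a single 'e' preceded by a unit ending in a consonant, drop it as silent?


Word: "umbrella" (8 letters)
Left-to-right scan:
  1. 'u' (letter)
  2. 'm' (letter)
  3. 'b' (letter)
  4. 'r' (letter)
  5. 'e' (letter)
  6. 'l' (letter)
  7. 'l' (letter)
  8. 'a' (letter)
Units from scan: 8
Sound units = 8 units


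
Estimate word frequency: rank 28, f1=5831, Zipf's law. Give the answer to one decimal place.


Zipf's law: f(r) = f(1) / r
f(1) = 5831
f(28) = 5831 / 28
= 208.3 occurrences


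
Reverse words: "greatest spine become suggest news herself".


Original: "greatest spine become suggest news herself"
Words (1..n): greatest | spine | become | suggest | news | herself
Reversed (n..1): herself | news | suggest | become | spine | greatest
Result = "herself news suggest become spine greatest"


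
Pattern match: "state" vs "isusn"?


Pattern of "state": [0, 1, 2, 1, 3]
Pattern of "isusn": [0, 1, 2, 1, 3]
Patterns match
Same pattern = Yes


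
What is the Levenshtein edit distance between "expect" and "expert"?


Word 1: "expect" (length 6)
Word 2: "expert" (length 6)
One optimal edit sequence (insert/delete/substitute each cost 1):
  1. keep 'e'
  2. keep 'x'
  3. keep 'p'
  4. keep 'e'
  5. substitute 'c' -> 'r'  (+1)
  6. keep 't'
Total edit operations: 1
Edit distance = 1


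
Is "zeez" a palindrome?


Word: "zeez"
Reversed: "zeez"
Forward == Backward? zeez == zeez
Palindrome = Yes


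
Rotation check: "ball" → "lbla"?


Word: "ball", Candidate: "lbla"
Method: check if candidate is substring of word+word
"ballball" contains "lbla"? No
Is rotation = No


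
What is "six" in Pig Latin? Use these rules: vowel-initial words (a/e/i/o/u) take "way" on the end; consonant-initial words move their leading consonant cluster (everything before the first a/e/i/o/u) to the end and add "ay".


Word: "six"
Starts with consonant(s) → move to end, add 'ay'
Consonant cluster: "s"
Pig Latin = "ixsay"


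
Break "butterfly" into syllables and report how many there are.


Word: "butterfly"
Syllable breakdown: but | ter | fly
Counting: 3 parts
= 3 syllables


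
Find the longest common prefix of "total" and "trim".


Word 1: "total"
Word 2: "trim"
Comparing from start:
  Pos 0: 't' == 't'
  Pos 1: 'o' != 'r' (stop)
LCP = "t" (length 1)


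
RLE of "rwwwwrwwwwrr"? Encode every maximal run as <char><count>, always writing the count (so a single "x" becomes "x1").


String: "rwwwwrwwwwrr"
Scanning for consecutive runs:
  'r' x 1
  'w' x 4
  'r' x 1
  'w' x 4
  'r' x 2
RLE = "r1w4r1w4r2"


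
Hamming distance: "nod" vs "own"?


Comparing character by character (same length = 3):
  Pos 0: 'n' vs 'o' !=
  Pos 1: 'o' vs 'w' !=
  Pos 2: 'd' vs 'n' !=
Hamming distance = 3


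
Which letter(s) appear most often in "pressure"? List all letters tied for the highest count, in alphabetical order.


Word: "pressure"
Letter counts:
  'e': 2
  'p': 1
  'r': 2
  's': 2
  'u': 1
Maximum count = 2
Most frequent = 'e', 'r', 's' (2 times each)


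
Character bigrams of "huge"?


Word: "huge" (length 4)
Number of bigrams = 4 - 2 + 1 = 3
  Position 0: "hu"
  Position 1: "ug"
  Position 2: "ge"
Bigrams = "hu", "ug", "ge"


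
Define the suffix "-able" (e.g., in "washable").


Suffix: -able
Example: washable = wash + -able
Meaning = capable of


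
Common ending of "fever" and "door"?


Word 1: "fever"
Word 2: "door"
Comparing from end:
  Pos -1: 'r' == 'r'
  Pos -2: 'e' != 'o' (stop)
LCS = "r" (length 1)


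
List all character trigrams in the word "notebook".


Word: "notebook" (length 8)
Number of trigrams = 8 - 3 + 1 = 6
  Position 0: "not"
  Position 1: "ote"
  Position 2: "teb"
  Position 3: "ebo"
  Position 4: "boo"
  Position 5: "ook"
Trigrams = "not", "ote", "teb", "ebo", "boo", "ook"


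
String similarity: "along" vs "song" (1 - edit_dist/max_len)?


Word 1: "along" (length 5)
Word 2: "song" (length 4)
One optimal edit sequence:
  1. delete 'a'  (+1)
  2. substitute 'l' -> 's'  (+1)
  3. keep 'o'
  4. keep 'n'
  5. keep 'g'
Edit distance = 2
Max length = max(5, 4) = 5
Similarity = 1 - 2/5
= 0.6000


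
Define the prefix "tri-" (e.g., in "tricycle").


Prefix: tri-
Example: tricycle (tri- + cycle)
Meaning = three


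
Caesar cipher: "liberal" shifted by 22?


Word: "liberal"
Shift: 22
Each letter → (letter + shift) mod 26:
  'l' (11) + 22 = 7 → 'h'
  'i' (8) + 22 = 4 → 'e'
  'b' (1) + 22 = 23 → 'x'
  'e' (4) + 22 = 0 → 'a'
  'r' (17) + 22 = 13 → 'n'
  'a' (0) + 22 = 22 → 'w'
  'l' (11) + 22 = 7 → 'h'
Result = "hexanwh"


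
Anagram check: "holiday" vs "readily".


Word 1: "holiday" → sorted: adhiloy
Word 2: "readily" → sorted: adeilry
Same letters? adhiloy != adeilry
Anagram = No


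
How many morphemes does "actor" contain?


Word: "actor"
Morphemes: act / -or
Each morpheme carries meaning
= 2 morphemes


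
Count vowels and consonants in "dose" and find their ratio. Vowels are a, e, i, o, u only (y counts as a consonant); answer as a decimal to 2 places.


Word: "dose"
Vowels (a,e,i,o,u): 2
Consonants: 2
Ratio = 2/2
= 1.00


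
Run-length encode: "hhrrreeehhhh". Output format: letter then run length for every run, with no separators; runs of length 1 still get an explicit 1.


String: "hhrrreeehhhh"
Scanning for consecutive runs:
  'h' x 2
  'r' x 3
  'e' x 3
  'h' x 4
RLE = "h2r3e3h4"


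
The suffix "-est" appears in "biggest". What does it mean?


Suffix: -est
Example: biggest (big + -est, with a spelling change)
Meaning = most


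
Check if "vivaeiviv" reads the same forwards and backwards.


Word: "vivaeiviv"
Reversed: "vivieaviv"
Forward == Backward? vivaeiviv != vivieaviv
Palindrome = No


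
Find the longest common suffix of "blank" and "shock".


Word 1: "blank"
Word 2: "shock"
Comparing from end:
  Pos -1: 'k' == 'k'
  Pos -2: 'n' != 'c' (stop)
LCS = "k" (length 1)


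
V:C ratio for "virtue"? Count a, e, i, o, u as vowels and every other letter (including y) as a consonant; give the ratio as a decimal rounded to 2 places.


Word: "virtue"
Vowels (a,e,i,o,u): 3
Consonants: 3
Ratio = 3/3
= 1.00


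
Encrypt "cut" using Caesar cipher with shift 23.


Word: "cut"
Shift: 23
Each letter → (letter + shift) mod 26:
  'c' (2) + 23 = 25 → 'z'
  'u' (20) + 23 = 17 → 'r'
  't' (19) + 23 = 16 → 'q'
Result = "zrq"


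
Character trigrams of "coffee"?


Word: "coffee" (length 6)
Number of trigrams = 6 - 3 + 1 = 4
  Position 0: "cof"
  Position 1: "off"
  Position 2: "ffe"
  Position 3: "fee"
Trigrams = "cof", "off", "ffe", "fee"


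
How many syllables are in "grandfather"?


Word: "grandfather"
Syllable breakdown: grand / fa / ther
Counting: 3 parts
= 3 syllables


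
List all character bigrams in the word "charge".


Word: "charge" (length 6)
Number of bigrams = 6 - 2 + 1 = 5
  Position 0: "ch"
  Position 1: "ha"
  Position 2: "ar"
  Position 3: "rg"
  Position 4: "ge"
Bigrams = "ch", "ha", "ar", "rg", "ge"


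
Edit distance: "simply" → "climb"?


Word 1: "simply" (length 6)
Word 2: "climb" (length 5)
One optimal edit sequence (insert/delete/substitute each cost 1):
  1. insert 'c'  (+1)
  2. substitute 's' -> 'l'  (+1)
  3. keep 'i'
  4. keep 'm'
  5. delete 'p'  (+1)
  6. delete 'l'  (+1)
  7. substitute 'y' -> 'b'  (+1)
Total edit operations: 5
Edit distance = 5


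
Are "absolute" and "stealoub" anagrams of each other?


Word 1: "absolute" → sorted: abelostu
Word 2: "stealoub" → sorted: abelostu
Same letters? abelostu == abelostu
Anagram = Yes


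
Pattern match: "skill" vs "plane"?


Pattern of "skill": [0, 1, 2, 3, 3]
Pattern of "plane": [0, 1, 2, 3, 4]
Patterns do not match
Same pattern = No


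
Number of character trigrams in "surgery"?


Word: "surgery" (length 7)
Number of 3-grams = length - 3 + 1 = 7 - 3 + 1
= 5


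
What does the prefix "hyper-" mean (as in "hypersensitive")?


Prefix: hyper-
Example: hypersensitive (hyper- + sensitive)
Meaning = over / excessive


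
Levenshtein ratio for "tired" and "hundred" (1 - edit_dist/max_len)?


Word 1: "tired" (length 5)
Word 2: "hundred" (length 7)
One optimal edit sequence:
  1. insert 'h'  (+1)
  2. insert 'u'  (+1)
  3. substitute 't' -> 'n'  (+1)
  4. substitute 'i' -> 'd'  (+1)
  5. keep 'r'
  6. keep 'e'
  7. keep 'd'
Edit distance = 4
Max length = max(5, 7) = 7
Similarity = 1 - 4/7
= 0.4286


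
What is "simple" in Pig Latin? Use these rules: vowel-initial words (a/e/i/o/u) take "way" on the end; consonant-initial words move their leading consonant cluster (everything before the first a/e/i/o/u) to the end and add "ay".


Word: "simple"
Starts with consonant(s) → move to end, add 'ay'
Consonant cluster: "s"
Pig Latin = "implesay"


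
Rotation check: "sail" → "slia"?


Word: "sail", Candidate: "slia"
Method: check if candidate is substring of word+word
"sailsail" contains "slia"? No
Is rotation = No


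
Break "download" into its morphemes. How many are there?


Word: "download"
Morphemes: down- + load
Each morpheme carries meaning
= 2 morphemes


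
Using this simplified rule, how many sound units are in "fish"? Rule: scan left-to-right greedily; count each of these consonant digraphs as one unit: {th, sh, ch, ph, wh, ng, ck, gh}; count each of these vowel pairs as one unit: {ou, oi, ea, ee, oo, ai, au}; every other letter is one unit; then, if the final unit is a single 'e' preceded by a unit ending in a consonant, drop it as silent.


Word: "fish" (4 letters)
Left-to-right scan:
  1. 'f' (letter)
  2. 'i' (letter)
  3. 'sh' (digraph)
Units from scan: 3
Sound units = 3 units


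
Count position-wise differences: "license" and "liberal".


Comparing character by character (same length = 7):
  Pos 0: 'l' vs 'l' =
  Pos 1: 'i' vs 'i' =
  Pos 2: 'c' vs 'b' !=
  Pos 3: 'e' vs 'e' =
  Pos 4: 'n' vs 'r' !=
  Pos 5: 's' vs 'a' !=
  Pos 6: 'e' vs 'l' !=
Hamming distance = 4


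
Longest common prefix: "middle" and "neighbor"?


Word 1: "middle"
Word 2: "neighbor"
Comparing from start:
  Pos 0: 'm' != 'n' (stop)
LCP = "" (length 0)


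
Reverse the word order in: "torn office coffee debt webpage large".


Original: "torn office coffee debt webpage large"
Words (1..n): torn | office | coffee | debt | webpage | large
Reversed (n..1): large | webpage | debt | coffee | office | torn
Result = "large webpage debt coffee office torn"


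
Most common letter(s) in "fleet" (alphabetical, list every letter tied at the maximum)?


Word: "fleet"
Letter counts:
  'e': 2
  'f': 1
  'l': 1
  't': 1
Maximum count = 2
Most frequent = 'e' (2 times each)


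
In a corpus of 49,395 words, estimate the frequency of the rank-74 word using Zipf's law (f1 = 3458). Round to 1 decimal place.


Zipf's law: f(r) = f(1) / r
f(1) = 3458
f(74) = 3458 / 74
= 46.7 occurrences


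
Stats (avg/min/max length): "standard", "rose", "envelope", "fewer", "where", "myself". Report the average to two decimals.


Lengths: "standard"=8, "rose"=4, "envelope"=8, "fewer"=5, "where"=5, "myself"=6
Sum = 36, Count = 6
Average = 36/6 = 6.00
= avg=6.00, min=4, max=8


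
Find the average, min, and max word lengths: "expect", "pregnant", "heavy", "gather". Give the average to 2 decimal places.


Lengths: "expect"=6, "pregnant"=8, "heavy"=5, "gather"=6
Sum = 25, Count = 4
Average = 25/4 = 6.25
= avg=6.25, min=5, max=8


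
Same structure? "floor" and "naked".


Pattern of "floor": [0, 1, 2, 2, 3]
Pattern of "naked": [0, 1, 2, 3, 4]
Patterns do not match
Same pattern = No


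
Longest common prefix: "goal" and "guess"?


Word 1: "goal"
Word 2: "guess"
Comparing from start:
  Pos 0: 'g' == 'g'
  Pos 1: 'o' != 'u' (stop)
LCP = "g" (length 1)


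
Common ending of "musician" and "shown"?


Word 1: "musician"
Word 2: "shown"
Comparing from end:
  Pos -1: 'n' == 'n'
  Pos -2: 'a' != 'w' (stop)
LCS = "n" (length 1)


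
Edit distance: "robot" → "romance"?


Word 1: "robot" (length 5)
Word 2: "romance" (length 7)
One optimal edit sequence (insert/delete/substitute each cost 1):
  1. keep 'r'
  2. keep 'o'
  3. insert 'm'  (+1)
  4. insert 'a'  (+1)
  5. substitute 'b' -> 'n'  (+1)
  6. substitute 'o' -> 'c'  (+1)
  7. substitute 't' -> 'e'  (+1)
Total edit operations: 5
Edit distance = 5


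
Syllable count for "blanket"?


Word: "blanket"
Syllable breakdown: blan · ket
Counting: 2 parts
= 2 syllables


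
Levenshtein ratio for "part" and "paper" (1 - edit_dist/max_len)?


Word 1: "part" (length 4)
Word 2: "paper" (length 5)
One optimal edit sequence:
  1. keep 'p'
  2. keep 'a'
  3. insert 'p'  (+1)
  4. substitute 'r' -> 'e'  (+1)
  5. substitute 't' -> 'r'  (+1)
Edit distance = 3
Max length = max(4, 5) = 5
Similarity = 1 - 3/5
= 0.4000


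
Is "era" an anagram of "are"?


Word 1: "are" → sorted: aer
Word 2: "era" → sorted: aer
Same letters? aer == aer
Anagram = Yes


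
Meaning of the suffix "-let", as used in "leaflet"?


Suffix: -let
Example: leaflet (leaf + -let)
Meaning = small


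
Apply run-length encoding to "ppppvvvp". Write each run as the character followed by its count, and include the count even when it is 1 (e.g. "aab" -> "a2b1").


String: "ppppvvvp"
Scanning for consecutive runs:
  'p' x 4
  'v' x 3
  'p' x 1
RLE = "p4v3p1"


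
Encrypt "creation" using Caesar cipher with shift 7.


Word: "creation"
Shift: 7
Each letter → (letter + shift) mod 26:
  'c' (2) + 7 = 9 → 'j'
  'r' (17) + 7 = 24 → 'y'
  'e' (4) + 7 = 11 → 'l'
  'a' (0) + 7 = 7 → 'h'
  't' (19) + 7 = 0 → 'a'
  'i' (8) + 7 = 15 → 'p'
  'o' (14) + 7 = 21 → 'v'
  'n' (13) + 7 = 20 → 'u'
Result = "jylhapvu"


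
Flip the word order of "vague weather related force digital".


Original: "vague weather related force digital"
Words (1..n): vague | weather | related | force | digital
Reversed (n..1): digital | force | related | weather | vague
Result = "digital force related weather vague"


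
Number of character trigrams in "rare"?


Word: "rare" (length 4)
Number of 3-grams = length - 3 + 1 = 4 - 3 + 1
= 2


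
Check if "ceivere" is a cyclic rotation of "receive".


Word: "receive", Candidate: "ceivere"
Method: check if candidate is substring of word+word
"receivereceive" contains "ceivere"? Yes
Is rotation = Yes


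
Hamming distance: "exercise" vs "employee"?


Comparing character by character (same length = 8):
  Pos 0: 'e' vs 'e' =
  Pos 1: 'x' vs 'm' !=
  Pos 2: 'e' vs 'p' !=
  Pos 3: 'r' vs 'l' !=
  Pos 4: 'c' vs 'o' !=
  Pos 5: 'i' vs 'y' !=
  Pos 6: 's' vs 'e' !=
  Pos 7: 'e' vs 'e' =
Hamming distance = 6
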